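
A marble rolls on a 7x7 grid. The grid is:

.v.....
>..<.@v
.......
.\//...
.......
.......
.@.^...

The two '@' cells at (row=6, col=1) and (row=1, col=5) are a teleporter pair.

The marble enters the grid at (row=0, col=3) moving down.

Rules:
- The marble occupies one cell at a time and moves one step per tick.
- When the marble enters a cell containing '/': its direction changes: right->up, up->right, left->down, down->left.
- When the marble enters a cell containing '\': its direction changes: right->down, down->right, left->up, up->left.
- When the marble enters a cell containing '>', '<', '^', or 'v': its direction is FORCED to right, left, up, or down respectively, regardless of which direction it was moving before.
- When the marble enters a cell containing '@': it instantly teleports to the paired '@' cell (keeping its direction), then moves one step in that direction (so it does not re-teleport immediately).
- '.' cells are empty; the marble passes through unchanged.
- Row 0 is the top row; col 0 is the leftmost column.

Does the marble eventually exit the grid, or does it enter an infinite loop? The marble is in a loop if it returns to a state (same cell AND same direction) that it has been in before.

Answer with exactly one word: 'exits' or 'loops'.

Answer: loops

Derivation:
Step 1: enter (0,3), '.' pass, move down to (1,3)
Step 2: enter (1,3), '<' forces down->left, move left to (1,2)
Step 3: enter (1,2), '.' pass, move left to (1,1)
Step 4: enter (1,1), '.' pass, move left to (1,0)
Step 5: enter (1,0), '>' forces left->right, move right to (1,1)
Step 6: enter (1,1), '.' pass, move right to (1,2)
Step 7: enter (1,2), '.' pass, move right to (1,3)
Step 8: enter (1,3), '<' forces right->left, move left to (1,2)
Step 9: at (1,2) dir=left — LOOP DETECTED (seen before)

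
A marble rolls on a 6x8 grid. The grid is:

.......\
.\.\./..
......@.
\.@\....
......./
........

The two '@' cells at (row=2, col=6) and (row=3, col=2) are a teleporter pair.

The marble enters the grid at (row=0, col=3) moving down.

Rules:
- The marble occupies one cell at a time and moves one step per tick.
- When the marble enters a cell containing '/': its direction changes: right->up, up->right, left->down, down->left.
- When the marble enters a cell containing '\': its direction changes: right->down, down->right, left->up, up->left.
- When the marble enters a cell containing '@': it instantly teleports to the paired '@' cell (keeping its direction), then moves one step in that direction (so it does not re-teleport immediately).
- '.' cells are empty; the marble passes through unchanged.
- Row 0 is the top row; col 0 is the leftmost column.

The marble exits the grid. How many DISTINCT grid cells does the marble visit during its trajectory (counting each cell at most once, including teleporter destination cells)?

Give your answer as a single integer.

Step 1: enter (0,3), '.' pass, move down to (1,3)
Step 2: enter (1,3), '\' deflects down->right, move right to (1,4)
Step 3: enter (1,4), '.' pass, move right to (1,5)
Step 4: enter (1,5), '/' deflects right->up, move up to (0,5)
Step 5: enter (0,5), '.' pass, move up to (-1,5)
Step 6: at (-1,5) — EXIT via top edge, pos 5
Distinct cells visited: 5 (path length 5)

Answer: 5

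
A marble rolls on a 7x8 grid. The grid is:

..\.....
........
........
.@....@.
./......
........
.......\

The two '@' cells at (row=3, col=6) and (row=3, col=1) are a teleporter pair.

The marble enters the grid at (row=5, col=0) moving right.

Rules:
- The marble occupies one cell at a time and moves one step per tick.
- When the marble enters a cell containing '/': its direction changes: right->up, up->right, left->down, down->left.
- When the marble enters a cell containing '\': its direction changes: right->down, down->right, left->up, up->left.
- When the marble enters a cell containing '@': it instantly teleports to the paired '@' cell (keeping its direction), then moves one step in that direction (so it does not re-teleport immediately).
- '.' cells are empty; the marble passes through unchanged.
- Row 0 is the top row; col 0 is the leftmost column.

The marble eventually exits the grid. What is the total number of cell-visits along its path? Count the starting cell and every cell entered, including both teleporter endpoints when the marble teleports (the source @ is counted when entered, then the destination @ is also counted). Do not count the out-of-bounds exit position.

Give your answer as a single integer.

Step 1: enter (5,0), '.' pass, move right to (5,1)
Step 2: enter (5,1), '.' pass, move right to (5,2)
Step 3: enter (5,2), '.' pass, move right to (5,3)
Step 4: enter (5,3), '.' pass, move right to (5,4)
Step 5: enter (5,4), '.' pass, move right to (5,5)
Step 6: enter (5,5), '.' pass, move right to (5,6)
Step 7: enter (5,6), '.' pass, move right to (5,7)
Step 8: enter (5,7), '.' pass, move right to (5,8)
Step 9: at (5,8) — EXIT via right edge, pos 5
Path length (cell visits): 8

Answer: 8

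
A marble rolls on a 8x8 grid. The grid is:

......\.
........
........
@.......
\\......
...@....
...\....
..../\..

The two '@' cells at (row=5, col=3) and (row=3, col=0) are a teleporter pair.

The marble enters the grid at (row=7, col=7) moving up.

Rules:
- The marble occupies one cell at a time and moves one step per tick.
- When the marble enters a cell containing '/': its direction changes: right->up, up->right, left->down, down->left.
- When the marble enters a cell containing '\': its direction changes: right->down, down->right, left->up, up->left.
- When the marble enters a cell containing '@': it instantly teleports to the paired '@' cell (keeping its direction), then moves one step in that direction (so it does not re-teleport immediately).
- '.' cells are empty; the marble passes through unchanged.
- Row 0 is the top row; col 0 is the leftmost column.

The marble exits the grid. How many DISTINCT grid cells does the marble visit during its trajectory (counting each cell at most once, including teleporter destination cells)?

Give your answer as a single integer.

Answer: 8

Derivation:
Step 1: enter (7,7), '.' pass, move up to (6,7)
Step 2: enter (6,7), '.' pass, move up to (5,7)
Step 3: enter (5,7), '.' pass, move up to (4,7)
Step 4: enter (4,7), '.' pass, move up to (3,7)
Step 5: enter (3,7), '.' pass, move up to (2,7)
Step 6: enter (2,7), '.' pass, move up to (1,7)
Step 7: enter (1,7), '.' pass, move up to (0,7)
Step 8: enter (0,7), '.' pass, move up to (-1,7)
Step 9: at (-1,7) — EXIT via top edge, pos 7
Distinct cells visited: 8 (path length 8)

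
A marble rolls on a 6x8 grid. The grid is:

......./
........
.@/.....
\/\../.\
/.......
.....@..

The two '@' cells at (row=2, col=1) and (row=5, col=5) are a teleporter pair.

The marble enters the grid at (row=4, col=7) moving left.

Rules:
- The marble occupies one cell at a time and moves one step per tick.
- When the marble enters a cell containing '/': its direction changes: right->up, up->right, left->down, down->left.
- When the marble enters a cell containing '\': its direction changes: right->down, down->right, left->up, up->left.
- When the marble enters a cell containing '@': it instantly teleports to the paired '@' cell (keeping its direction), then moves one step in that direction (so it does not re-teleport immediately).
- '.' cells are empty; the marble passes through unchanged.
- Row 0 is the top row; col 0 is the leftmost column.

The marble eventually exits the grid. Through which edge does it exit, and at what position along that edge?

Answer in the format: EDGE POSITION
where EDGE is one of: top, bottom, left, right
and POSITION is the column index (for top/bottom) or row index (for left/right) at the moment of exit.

Answer: bottom 0

Derivation:
Step 1: enter (4,7), '.' pass, move left to (4,6)
Step 2: enter (4,6), '.' pass, move left to (4,5)
Step 3: enter (4,5), '.' pass, move left to (4,4)
Step 4: enter (4,4), '.' pass, move left to (4,3)
Step 5: enter (4,3), '.' pass, move left to (4,2)
Step 6: enter (4,2), '.' pass, move left to (4,1)
Step 7: enter (4,1), '.' pass, move left to (4,0)
Step 8: enter (4,0), '/' deflects left->down, move down to (5,0)
Step 9: enter (5,0), '.' pass, move down to (6,0)
Step 10: at (6,0) — EXIT via bottom edge, pos 0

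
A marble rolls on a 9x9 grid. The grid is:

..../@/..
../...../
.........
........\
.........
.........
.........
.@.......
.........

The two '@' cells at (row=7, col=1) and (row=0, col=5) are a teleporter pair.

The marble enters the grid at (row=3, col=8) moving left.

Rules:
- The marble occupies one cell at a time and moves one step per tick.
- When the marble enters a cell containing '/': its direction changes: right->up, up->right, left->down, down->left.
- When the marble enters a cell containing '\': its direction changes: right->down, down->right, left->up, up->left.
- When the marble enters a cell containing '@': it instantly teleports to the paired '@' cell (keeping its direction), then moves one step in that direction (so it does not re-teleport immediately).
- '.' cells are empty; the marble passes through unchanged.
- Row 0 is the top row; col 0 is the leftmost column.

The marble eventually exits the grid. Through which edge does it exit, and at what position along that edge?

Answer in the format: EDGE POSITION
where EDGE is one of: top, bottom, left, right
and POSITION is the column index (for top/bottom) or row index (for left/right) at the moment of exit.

Answer: right 1

Derivation:
Step 1: enter (3,8), '\' deflects left->up, move up to (2,8)
Step 2: enter (2,8), '.' pass, move up to (1,8)
Step 3: enter (1,8), '/' deflects up->right, move right to (1,9)
Step 4: at (1,9) — EXIT via right edge, pos 1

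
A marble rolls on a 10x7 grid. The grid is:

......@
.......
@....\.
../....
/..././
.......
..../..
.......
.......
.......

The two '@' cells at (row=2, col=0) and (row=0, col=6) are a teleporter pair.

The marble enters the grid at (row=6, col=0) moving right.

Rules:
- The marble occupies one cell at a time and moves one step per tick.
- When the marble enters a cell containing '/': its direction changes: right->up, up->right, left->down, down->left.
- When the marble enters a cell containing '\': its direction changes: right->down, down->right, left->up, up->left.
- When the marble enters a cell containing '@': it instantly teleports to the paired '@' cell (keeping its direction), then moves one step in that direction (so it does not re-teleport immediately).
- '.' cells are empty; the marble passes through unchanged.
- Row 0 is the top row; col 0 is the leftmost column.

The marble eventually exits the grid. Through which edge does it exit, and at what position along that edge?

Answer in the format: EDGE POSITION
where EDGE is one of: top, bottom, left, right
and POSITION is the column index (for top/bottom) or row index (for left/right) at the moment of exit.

Step 1: enter (6,0), '.' pass, move right to (6,1)
Step 2: enter (6,1), '.' pass, move right to (6,2)
Step 3: enter (6,2), '.' pass, move right to (6,3)
Step 4: enter (6,3), '.' pass, move right to (6,4)
Step 5: enter (6,4), '/' deflects right->up, move up to (5,4)
Step 6: enter (5,4), '.' pass, move up to (4,4)
Step 7: enter (4,4), '/' deflects up->right, move right to (4,5)
Step 8: enter (4,5), '.' pass, move right to (4,6)
Step 9: enter (4,6), '/' deflects right->up, move up to (3,6)
Step 10: enter (3,6), '.' pass, move up to (2,6)
Step 11: enter (2,6), '.' pass, move up to (1,6)
Step 12: enter (1,6), '.' pass, move up to (0,6)
Step 13: enter (0,6), '@' teleport (0,6)->(2,0), also enter (2,0), move up to (1,0)
Step 14: enter (1,0), '.' pass, move up to (0,0)
Step 15: enter (0,0), '.' pass, move up to (-1,0)
Step 16: at (-1,0) — EXIT via top edge, pos 0

Answer: top 0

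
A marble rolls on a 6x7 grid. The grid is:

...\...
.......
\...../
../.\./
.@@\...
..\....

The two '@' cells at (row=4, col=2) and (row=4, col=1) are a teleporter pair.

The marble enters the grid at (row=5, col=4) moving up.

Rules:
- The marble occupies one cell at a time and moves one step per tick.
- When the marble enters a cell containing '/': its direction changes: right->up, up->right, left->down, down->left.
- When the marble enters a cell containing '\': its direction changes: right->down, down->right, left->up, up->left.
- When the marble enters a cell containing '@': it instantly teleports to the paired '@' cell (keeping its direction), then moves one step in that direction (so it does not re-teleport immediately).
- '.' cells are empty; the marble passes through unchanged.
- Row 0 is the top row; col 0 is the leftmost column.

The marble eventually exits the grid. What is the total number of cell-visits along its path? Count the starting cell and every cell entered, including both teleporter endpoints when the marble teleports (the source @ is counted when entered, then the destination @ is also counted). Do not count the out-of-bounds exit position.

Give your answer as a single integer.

Answer: 8

Derivation:
Step 1: enter (5,4), '.' pass, move up to (4,4)
Step 2: enter (4,4), '.' pass, move up to (3,4)
Step 3: enter (3,4), '\' deflects up->left, move left to (3,3)
Step 4: enter (3,3), '.' pass, move left to (3,2)
Step 5: enter (3,2), '/' deflects left->down, move down to (4,2)
Step 6: enter (4,2), '@' teleport (4,2)->(4,1), also enter (4,1), move down to (5,1)
Step 7: enter (5,1), '.' pass, move down to (6,1)
Step 8: at (6,1) — EXIT via bottom edge, pos 1
Path length (cell visits): 8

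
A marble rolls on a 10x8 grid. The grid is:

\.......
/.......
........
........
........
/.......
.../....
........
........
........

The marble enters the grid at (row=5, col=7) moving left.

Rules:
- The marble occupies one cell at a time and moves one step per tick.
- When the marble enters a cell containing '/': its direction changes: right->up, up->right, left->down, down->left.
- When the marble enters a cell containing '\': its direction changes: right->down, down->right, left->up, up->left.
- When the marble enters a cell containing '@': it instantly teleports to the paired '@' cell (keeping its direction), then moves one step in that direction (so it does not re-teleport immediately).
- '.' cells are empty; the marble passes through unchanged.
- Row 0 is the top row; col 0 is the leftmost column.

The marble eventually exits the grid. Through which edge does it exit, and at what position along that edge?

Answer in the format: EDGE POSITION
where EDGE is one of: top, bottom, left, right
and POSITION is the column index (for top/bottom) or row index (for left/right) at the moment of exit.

Step 1: enter (5,7), '.' pass, move left to (5,6)
Step 2: enter (5,6), '.' pass, move left to (5,5)
Step 3: enter (5,5), '.' pass, move left to (5,4)
Step 4: enter (5,4), '.' pass, move left to (5,3)
Step 5: enter (5,3), '.' pass, move left to (5,2)
Step 6: enter (5,2), '.' pass, move left to (5,1)
Step 7: enter (5,1), '.' pass, move left to (5,0)
Step 8: enter (5,0), '/' deflects left->down, move down to (6,0)
Step 9: enter (6,0), '.' pass, move down to (7,0)
Step 10: enter (7,0), '.' pass, move down to (8,0)
Step 11: enter (8,0), '.' pass, move down to (9,0)
Step 12: enter (9,0), '.' pass, move down to (10,0)
Step 13: at (10,0) — EXIT via bottom edge, pos 0

Answer: bottom 0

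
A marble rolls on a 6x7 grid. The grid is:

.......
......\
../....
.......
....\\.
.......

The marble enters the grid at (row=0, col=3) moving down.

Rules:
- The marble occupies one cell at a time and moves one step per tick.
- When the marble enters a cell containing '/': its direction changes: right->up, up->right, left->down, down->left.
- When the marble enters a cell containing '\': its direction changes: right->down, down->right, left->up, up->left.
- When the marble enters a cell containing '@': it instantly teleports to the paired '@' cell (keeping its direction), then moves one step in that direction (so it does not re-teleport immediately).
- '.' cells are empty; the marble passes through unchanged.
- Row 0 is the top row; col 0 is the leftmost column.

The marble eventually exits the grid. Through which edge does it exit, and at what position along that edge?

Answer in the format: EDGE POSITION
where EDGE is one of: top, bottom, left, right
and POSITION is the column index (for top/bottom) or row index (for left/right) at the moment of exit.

Step 1: enter (0,3), '.' pass, move down to (1,3)
Step 2: enter (1,3), '.' pass, move down to (2,3)
Step 3: enter (2,3), '.' pass, move down to (3,3)
Step 4: enter (3,3), '.' pass, move down to (4,3)
Step 5: enter (4,3), '.' pass, move down to (5,3)
Step 6: enter (5,3), '.' pass, move down to (6,3)
Step 7: at (6,3) — EXIT via bottom edge, pos 3

Answer: bottom 3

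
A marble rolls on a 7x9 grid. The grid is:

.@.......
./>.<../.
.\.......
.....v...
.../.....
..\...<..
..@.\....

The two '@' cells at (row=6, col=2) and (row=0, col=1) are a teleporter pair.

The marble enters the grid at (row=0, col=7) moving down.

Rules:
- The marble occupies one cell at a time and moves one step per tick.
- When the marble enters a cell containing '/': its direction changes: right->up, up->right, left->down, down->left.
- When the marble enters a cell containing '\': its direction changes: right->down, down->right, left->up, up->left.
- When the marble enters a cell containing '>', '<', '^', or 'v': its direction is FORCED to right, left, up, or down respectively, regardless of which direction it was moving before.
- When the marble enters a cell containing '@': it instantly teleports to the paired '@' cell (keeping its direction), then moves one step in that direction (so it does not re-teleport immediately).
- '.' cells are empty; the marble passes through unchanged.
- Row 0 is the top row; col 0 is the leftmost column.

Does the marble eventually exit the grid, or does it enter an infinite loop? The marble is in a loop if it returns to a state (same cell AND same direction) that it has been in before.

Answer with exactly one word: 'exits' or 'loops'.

Step 1: enter (0,7), '.' pass, move down to (1,7)
Step 2: enter (1,7), '/' deflects down->left, move left to (1,6)
Step 3: enter (1,6), '.' pass, move left to (1,5)
Step 4: enter (1,5), '.' pass, move left to (1,4)
Step 5: enter (1,4), '<' forces left->left, move left to (1,3)
Step 6: enter (1,3), '.' pass, move left to (1,2)
Step 7: enter (1,2), '>' forces left->right, move right to (1,3)
Step 8: enter (1,3), '.' pass, move right to (1,4)
Step 9: enter (1,4), '<' forces right->left, move left to (1,3)
Step 10: at (1,3) dir=left — LOOP DETECTED (seen before)

Answer: loops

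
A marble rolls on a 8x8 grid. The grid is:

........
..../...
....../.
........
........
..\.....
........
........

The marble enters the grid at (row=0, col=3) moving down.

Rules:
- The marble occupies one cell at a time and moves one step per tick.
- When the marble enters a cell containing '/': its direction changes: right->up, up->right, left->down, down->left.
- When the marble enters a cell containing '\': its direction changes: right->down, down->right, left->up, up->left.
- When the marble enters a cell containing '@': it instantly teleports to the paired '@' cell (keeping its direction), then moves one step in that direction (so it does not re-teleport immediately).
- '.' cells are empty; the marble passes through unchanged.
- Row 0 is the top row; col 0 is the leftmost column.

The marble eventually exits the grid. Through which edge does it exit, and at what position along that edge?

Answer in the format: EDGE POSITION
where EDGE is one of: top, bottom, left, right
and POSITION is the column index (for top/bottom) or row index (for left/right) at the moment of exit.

Answer: bottom 3

Derivation:
Step 1: enter (0,3), '.' pass, move down to (1,3)
Step 2: enter (1,3), '.' pass, move down to (2,3)
Step 3: enter (2,3), '.' pass, move down to (3,3)
Step 4: enter (3,3), '.' pass, move down to (4,3)
Step 5: enter (4,3), '.' pass, move down to (5,3)
Step 6: enter (5,3), '.' pass, move down to (6,3)
Step 7: enter (6,3), '.' pass, move down to (7,3)
Step 8: enter (7,3), '.' pass, move down to (8,3)
Step 9: at (8,3) — EXIT via bottom edge, pos 3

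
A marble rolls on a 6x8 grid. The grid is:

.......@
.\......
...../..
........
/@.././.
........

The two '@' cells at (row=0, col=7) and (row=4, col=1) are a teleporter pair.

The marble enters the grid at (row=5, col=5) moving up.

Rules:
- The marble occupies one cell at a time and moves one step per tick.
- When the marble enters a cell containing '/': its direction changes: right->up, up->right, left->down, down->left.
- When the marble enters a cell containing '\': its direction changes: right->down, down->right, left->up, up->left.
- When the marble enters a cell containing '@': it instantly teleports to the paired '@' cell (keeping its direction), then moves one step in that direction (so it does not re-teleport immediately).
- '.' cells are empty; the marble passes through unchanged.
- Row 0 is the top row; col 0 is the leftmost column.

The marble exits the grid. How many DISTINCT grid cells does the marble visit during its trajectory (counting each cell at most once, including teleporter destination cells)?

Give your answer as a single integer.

Answer: 6

Derivation:
Step 1: enter (5,5), '.' pass, move up to (4,5)
Step 2: enter (4,5), '.' pass, move up to (3,5)
Step 3: enter (3,5), '.' pass, move up to (2,5)
Step 4: enter (2,5), '/' deflects up->right, move right to (2,6)
Step 5: enter (2,6), '.' pass, move right to (2,7)
Step 6: enter (2,7), '.' pass, move right to (2,8)
Step 7: at (2,8) — EXIT via right edge, pos 2
Distinct cells visited: 6 (path length 6)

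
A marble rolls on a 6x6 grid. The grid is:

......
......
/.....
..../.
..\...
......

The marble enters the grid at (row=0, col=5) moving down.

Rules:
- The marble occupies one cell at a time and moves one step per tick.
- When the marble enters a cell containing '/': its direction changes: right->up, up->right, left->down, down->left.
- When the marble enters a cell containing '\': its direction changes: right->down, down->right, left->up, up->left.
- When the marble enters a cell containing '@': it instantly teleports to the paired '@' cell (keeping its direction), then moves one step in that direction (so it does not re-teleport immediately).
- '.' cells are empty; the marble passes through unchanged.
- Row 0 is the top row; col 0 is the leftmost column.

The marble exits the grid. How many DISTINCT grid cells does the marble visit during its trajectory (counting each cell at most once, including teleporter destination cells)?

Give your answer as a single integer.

Answer: 6

Derivation:
Step 1: enter (0,5), '.' pass, move down to (1,5)
Step 2: enter (1,5), '.' pass, move down to (2,5)
Step 3: enter (2,5), '.' pass, move down to (3,5)
Step 4: enter (3,5), '.' pass, move down to (4,5)
Step 5: enter (4,5), '.' pass, move down to (5,5)
Step 6: enter (5,5), '.' pass, move down to (6,5)
Step 7: at (6,5) — EXIT via bottom edge, pos 5
Distinct cells visited: 6 (path length 6)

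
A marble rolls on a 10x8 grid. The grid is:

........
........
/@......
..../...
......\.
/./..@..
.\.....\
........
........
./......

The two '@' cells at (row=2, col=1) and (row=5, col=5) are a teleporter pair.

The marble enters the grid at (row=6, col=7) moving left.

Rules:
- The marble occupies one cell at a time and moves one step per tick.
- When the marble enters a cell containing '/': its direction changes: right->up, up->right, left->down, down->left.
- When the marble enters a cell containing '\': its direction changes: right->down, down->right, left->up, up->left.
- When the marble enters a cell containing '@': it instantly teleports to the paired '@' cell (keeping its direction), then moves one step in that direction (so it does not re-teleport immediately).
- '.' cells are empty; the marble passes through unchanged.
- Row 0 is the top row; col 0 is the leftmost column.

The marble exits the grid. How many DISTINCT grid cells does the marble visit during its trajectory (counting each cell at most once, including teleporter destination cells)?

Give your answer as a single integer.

Step 1: enter (6,7), '\' deflects left->up, move up to (5,7)
Step 2: enter (5,7), '.' pass, move up to (4,7)
Step 3: enter (4,7), '.' pass, move up to (3,7)
Step 4: enter (3,7), '.' pass, move up to (2,7)
Step 5: enter (2,7), '.' pass, move up to (1,7)
Step 6: enter (1,7), '.' pass, move up to (0,7)
Step 7: enter (0,7), '.' pass, move up to (-1,7)
Step 8: at (-1,7) — EXIT via top edge, pos 7
Distinct cells visited: 7 (path length 7)

Answer: 7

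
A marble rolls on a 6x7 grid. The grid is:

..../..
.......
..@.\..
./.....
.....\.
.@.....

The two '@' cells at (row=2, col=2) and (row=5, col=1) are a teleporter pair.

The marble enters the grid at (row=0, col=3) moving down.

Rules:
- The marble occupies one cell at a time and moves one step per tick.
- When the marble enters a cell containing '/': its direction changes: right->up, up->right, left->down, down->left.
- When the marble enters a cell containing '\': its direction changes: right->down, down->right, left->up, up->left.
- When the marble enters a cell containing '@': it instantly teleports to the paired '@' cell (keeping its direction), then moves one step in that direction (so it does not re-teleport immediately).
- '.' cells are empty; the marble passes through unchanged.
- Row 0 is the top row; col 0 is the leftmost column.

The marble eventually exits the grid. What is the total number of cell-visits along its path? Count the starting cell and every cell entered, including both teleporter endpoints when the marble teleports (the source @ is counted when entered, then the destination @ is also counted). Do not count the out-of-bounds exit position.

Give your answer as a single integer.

Step 1: enter (0,3), '.' pass, move down to (1,3)
Step 2: enter (1,3), '.' pass, move down to (2,3)
Step 3: enter (2,3), '.' pass, move down to (3,3)
Step 4: enter (3,3), '.' pass, move down to (4,3)
Step 5: enter (4,3), '.' pass, move down to (5,3)
Step 6: enter (5,3), '.' pass, move down to (6,3)
Step 7: at (6,3) — EXIT via bottom edge, pos 3
Path length (cell visits): 6

Answer: 6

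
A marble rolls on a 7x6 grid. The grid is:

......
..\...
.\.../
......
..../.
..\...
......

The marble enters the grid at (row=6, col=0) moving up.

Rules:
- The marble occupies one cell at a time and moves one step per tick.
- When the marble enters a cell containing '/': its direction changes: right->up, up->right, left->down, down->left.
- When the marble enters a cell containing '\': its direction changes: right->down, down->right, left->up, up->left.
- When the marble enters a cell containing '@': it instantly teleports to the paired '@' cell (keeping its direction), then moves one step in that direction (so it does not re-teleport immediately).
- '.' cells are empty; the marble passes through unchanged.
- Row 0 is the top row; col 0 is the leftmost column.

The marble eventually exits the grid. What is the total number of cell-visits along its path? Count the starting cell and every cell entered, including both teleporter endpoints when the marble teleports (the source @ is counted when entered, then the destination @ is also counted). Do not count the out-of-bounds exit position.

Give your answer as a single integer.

Step 1: enter (6,0), '.' pass, move up to (5,0)
Step 2: enter (5,0), '.' pass, move up to (4,0)
Step 3: enter (4,0), '.' pass, move up to (3,0)
Step 4: enter (3,0), '.' pass, move up to (2,0)
Step 5: enter (2,0), '.' pass, move up to (1,0)
Step 6: enter (1,0), '.' pass, move up to (0,0)
Step 7: enter (0,0), '.' pass, move up to (-1,0)
Step 8: at (-1,0) — EXIT via top edge, pos 0
Path length (cell visits): 7

Answer: 7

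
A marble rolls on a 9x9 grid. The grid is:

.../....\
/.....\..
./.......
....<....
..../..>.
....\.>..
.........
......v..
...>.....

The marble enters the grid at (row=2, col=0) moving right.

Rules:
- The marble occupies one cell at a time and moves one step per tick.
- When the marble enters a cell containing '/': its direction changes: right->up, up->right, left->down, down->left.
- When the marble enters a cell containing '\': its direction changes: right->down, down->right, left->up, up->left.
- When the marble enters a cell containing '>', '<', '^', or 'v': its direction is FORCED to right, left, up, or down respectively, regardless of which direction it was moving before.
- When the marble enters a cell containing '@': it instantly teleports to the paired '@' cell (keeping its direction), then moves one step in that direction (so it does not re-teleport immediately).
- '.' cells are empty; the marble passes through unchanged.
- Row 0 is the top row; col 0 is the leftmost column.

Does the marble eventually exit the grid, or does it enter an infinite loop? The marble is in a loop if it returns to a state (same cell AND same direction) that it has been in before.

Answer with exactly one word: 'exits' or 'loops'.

Answer: exits

Derivation:
Step 1: enter (2,0), '.' pass, move right to (2,1)
Step 2: enter (2,1), '/' deflects right->up, move up to (1,1)
Step 3: enter (1,1), '.' pass, move up to (0,1)
Step 4: enter (0,1), '.' pass, move up to (-1,1)
Step 5: at (-1,1) — EXIT via top edge, pos 1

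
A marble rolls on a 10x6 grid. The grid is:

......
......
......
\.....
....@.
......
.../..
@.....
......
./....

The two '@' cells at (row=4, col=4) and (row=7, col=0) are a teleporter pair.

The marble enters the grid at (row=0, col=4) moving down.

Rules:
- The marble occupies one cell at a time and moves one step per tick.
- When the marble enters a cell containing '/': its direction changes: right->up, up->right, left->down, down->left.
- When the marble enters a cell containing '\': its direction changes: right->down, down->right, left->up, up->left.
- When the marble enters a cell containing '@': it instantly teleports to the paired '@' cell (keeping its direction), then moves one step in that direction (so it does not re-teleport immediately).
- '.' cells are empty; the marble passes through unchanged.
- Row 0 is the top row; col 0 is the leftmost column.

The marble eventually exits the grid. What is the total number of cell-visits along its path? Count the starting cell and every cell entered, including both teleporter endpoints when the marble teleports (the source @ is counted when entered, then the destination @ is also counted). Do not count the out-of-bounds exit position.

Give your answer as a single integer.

Answer: 8

Derivation:
Step 1: enter (0,4), '.' pass, move down to (1,4)
Step 2: enter (1,4), '.' pass, move down to (2,4)
Step 3: enter (2,4), '.' pass, move down to (3,4)
Step 4: enter (3,4), '.' pass, move down to (4,4)
Step 5: enter (4,4), '@' teleport (4,4)->(7,0), also enter (7,0), move down to (8,0)
Step 6: enter (8,0), '.' pass, move down to (9,0)
Step 7: enter (9,0), '.' pass, move down to (10,0)
Step 8: at (10,0) — EXIT via bottom edge, pos 0
Path length (cell visits): 8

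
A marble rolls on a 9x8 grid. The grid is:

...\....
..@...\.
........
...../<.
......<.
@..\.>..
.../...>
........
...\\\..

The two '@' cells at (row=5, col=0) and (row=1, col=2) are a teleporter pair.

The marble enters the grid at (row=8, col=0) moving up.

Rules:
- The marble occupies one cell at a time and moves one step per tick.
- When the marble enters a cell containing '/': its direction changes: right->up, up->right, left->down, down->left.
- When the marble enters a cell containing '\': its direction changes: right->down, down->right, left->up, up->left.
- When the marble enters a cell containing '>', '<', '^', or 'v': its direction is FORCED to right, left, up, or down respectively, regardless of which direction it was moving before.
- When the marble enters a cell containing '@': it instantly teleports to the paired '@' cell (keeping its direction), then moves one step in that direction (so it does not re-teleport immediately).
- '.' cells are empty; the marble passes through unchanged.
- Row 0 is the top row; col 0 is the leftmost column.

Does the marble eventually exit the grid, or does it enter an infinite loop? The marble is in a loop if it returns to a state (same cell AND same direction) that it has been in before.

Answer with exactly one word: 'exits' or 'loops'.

Answer: exits

Derivation:
Step 1: enter (8,0), '.' pass, move up to (7,0)
Step 2: enter (7,0), '.' pass, move up to (6,0)
Step 3: enter (6,0), '.' pass, move up to (5,0)
Step 4: enter (5,0), '@' teleport (5,0)->(1,2), also enter (1,2), move up to (0,2)
Step 5: enter (0,2), '.' pass, move up to (-1,2)
Step 6: at (-1,2) — EXIT via top edge, pos 2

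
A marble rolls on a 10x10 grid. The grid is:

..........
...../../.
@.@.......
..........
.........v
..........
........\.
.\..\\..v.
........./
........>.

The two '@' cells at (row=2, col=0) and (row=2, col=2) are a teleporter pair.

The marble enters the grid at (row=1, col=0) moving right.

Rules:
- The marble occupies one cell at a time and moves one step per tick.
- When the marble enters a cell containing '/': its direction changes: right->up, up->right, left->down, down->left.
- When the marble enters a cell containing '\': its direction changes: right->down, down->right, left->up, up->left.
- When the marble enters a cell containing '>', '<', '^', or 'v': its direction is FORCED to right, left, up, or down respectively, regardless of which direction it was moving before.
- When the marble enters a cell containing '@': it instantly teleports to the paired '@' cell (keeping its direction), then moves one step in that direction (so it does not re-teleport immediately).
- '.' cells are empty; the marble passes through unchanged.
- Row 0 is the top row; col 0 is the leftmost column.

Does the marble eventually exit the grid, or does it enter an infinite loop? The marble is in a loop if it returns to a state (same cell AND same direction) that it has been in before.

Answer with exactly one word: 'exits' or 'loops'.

Answer: exits

Derivation:
Step 1: enter (1,0), '.' pass, move right to (1,1)
Step 2: enter (1,1), '.' pass, move right to (1,2)
Step 3: enter (1,2), '.' pass, move right to (1,3)
Step 4: enter (1,3), '.' pass, move right to (1,4)
Step 5: enter (1,4), '.' pass, move right to (1,5)
Step 6: enter (1,5), '/' deflects right->up, move up to (0,5)
Step 7: enter (0,5), '.' pass, move up to (-1,5)
Step 8: at (-1,5) — EXIT via top edge, pos 5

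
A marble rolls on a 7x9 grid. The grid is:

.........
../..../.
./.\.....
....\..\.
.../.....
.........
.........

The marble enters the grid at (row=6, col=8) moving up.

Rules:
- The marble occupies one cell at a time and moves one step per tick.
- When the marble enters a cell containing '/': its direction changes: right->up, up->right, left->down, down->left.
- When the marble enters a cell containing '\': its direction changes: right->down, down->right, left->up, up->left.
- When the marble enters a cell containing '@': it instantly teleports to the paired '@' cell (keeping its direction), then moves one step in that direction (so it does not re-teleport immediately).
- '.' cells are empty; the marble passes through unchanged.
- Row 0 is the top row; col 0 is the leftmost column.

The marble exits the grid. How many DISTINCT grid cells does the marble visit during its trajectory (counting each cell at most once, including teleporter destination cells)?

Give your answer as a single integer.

Answer: 7

Derivation:
Step 1: enter (6,8), '.' pass, move up to (5,8)
Step 2: enter (5,8), '.' pass, move up to (4,8)
Step 3: enter (4,8), '.' pass, move up to (3,8)
Step 4: enter (3,8), '.' pass, move up to (2,8)
Step 5: enter (2,8), '.' pass, move up to (1,8)
Step 6: enter (1,8), '.' pass, move up to (0,8)
Step 7: enter (0,8), '.' pass, move up to (-1,8)
Step 8: at (-1,8) — EXIT via top edge, pos 8
Distinct cells visited: 7 (path length 7)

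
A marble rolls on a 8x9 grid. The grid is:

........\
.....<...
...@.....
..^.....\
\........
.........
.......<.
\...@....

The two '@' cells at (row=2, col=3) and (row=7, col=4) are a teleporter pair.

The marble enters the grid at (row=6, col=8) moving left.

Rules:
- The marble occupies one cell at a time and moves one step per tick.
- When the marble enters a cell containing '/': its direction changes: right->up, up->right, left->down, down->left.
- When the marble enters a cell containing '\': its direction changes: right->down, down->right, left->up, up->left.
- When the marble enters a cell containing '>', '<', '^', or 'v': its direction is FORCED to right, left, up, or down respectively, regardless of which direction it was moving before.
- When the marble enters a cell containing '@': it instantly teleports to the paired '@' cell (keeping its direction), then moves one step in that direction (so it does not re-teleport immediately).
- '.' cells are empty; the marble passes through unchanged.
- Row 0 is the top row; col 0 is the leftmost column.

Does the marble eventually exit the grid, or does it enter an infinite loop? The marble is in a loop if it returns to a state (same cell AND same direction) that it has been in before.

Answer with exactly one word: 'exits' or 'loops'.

Step 1: enter (6,8), '.' pass, move left to (6,7)
Step 2: enter (6,7), '<' forces left->left, move left to (6,6)
Step 3: enter (6,6), '.' pass, move left to (6,5)
Step 4: enter (6,5), '.' pass, move left to (6,4)
Step 5: enter (6,4), '.' pass, move left to (6,3)
Step 6: enter (6,3), '.' pass, move left to (6,2)
Step 7: enter (6,2), '.' pass, move left to (6,1)
Step 8: enter (6,1), '.' pass, move left to (6,0)
Step 9: enter (6,0), '.' pass, move left to (6,-1)
Step 10: at (6,-1) — EXIT via left edge, pos 6

Answer: exits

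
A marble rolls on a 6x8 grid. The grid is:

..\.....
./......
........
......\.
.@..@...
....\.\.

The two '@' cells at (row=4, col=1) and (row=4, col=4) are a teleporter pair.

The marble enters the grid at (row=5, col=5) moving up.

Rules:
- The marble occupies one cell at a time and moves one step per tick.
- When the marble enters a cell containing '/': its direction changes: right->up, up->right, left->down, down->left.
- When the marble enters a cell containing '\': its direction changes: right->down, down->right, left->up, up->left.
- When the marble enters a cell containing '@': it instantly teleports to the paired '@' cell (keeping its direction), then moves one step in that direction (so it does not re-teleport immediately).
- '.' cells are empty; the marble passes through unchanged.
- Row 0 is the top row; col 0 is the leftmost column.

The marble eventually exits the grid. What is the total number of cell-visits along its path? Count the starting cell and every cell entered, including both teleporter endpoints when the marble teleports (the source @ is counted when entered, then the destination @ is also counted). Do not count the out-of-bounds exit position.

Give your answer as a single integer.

Answer: 6

Derivation:
Step 1: enter (5,5), '.' pass, move up to (4,5)
Step 2: enter (4,5), '.' pass, move up to (3,5)
Step 3: enter (3,5), '.' pass, move up to (2,5)
Step 4: enter (2,5), '.' pass, move up to (1,5)
Step 5: enter (1,5), '.' pass, move up to (0,5)
Step 6: enter (0,5), '.' pass, move up to (-1,5)
Step 7: at (-1,5) — EXIT via top edge, pos 5
Path length (cell visits): 6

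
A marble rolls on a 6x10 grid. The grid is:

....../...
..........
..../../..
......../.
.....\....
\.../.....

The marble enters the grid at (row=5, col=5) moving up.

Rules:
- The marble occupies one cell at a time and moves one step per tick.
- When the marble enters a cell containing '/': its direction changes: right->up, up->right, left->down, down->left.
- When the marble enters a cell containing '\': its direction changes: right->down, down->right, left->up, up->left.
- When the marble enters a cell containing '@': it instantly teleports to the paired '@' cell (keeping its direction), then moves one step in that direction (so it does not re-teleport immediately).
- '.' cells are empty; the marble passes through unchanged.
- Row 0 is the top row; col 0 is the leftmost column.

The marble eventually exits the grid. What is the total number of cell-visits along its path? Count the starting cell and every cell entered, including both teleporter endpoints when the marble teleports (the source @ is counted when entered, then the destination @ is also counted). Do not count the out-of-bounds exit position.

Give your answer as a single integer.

Step 1: enter (5,5), '.' pass, move up to (4,5)
Step 2: enter (4,5), '\' deflects up->left, move left to (4,4)
Step 3: enter (4,4), '.' pass, move left to (4,3)
Step 4: enter (4,3), '.' pass, move left to (4,2)
Step 5: enter (4,2), '.' pass, move left to (4,1)
Step 6: enter (4,1), '.' pass, move left to (4,0)
Step 7: enter (4,0), '.' pass, move left to (4,-1)
Step 8: at (4,-1) — EXIT via left edge, pos 4
Path length (cell visits): 7

Answer: 7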